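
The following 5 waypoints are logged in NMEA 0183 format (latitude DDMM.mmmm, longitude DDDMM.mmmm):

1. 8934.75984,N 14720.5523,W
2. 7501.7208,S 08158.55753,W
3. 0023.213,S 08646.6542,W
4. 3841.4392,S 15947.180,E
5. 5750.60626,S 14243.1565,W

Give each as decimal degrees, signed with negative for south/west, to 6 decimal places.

1. 89.579331, -147.342538
2. -75.028680, -81.975959
3. -0.386883, -86.777570
4. -38.690653, 159.786333
5. -57.843438, -142.719275

Point 1:
  Lat: split at 2 digits → 89° and 34.75984′; 89 + 34.75984/60 = 89.5793307
  N ⇒ keep positive
  Longitude: split at 3 digits → 147° and 20.5523′; 147 + 20.5523/60 = 147.3425383
  hemisphere W, so the sign is −
Point 2:
  φ: split at 2 digits → 75° and 1.7208′; 75 + 1.7208/60 = 75.0286800
  S ⇒ negate
  Lon: degrees = first 3 digits = 81, minutes = 58.55753; 81 + 58.55753/60 = 81.9759588
  W ⇒ negate
Point 3:
  Latitude: degrees = first 2 digits = 0, minutes = 23.213; 0 + 23.213/60 = 0.3868833
  hemisphere S, so the sign is −
  Lon: degrees = first 3 digits = 86, minutes = 46.6542; 86 + 46.6542/60 = 86.7775700
  W ⇒ negate
Point 4:
  Lat: split at 2 digits → 38° and 41.4392′; 38 + 41.4392/60 = 38.6906533
  S ⇒ negate
  Lon: split at 3 digits → 159° and 47.18′; 159 + 47.18/60 = 159.7863333
  E ⇒ keep positive
Point 5:
  Latitude: degrees = first 2 digits = 57, minutes = 50.60626; 57 + 50.60626/60 = 57.8434377
  S → negative
  λ: degrees = first 3 digits = 142, minutes = 43.1565; 142 + 43.1565/60 = 142.7192750
  W ⇒ negate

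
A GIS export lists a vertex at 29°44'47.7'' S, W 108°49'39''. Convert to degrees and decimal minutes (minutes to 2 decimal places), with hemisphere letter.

29° 44.80′ S, 108° 49.65′ W

Lat: 44 + 47.7/60 = 44.7950′
Longitude: seconds/60 = 0.65000; minutes = 49 + 0.65000 = 49.6500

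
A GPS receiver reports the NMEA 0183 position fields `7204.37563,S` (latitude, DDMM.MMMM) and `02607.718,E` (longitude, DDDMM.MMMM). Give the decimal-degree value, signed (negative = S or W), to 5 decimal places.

φ: degrees = first 2 digits = 72, minutes = 4.37563; 72 + 4.37563/60 = 72.072927
S ⇒ negate
Longitude: split at 3 digits → 026° and 7.718′; 26 + 7.718/60 = 26.128633
E ⇒ keep positive

-72.07293, 26.12863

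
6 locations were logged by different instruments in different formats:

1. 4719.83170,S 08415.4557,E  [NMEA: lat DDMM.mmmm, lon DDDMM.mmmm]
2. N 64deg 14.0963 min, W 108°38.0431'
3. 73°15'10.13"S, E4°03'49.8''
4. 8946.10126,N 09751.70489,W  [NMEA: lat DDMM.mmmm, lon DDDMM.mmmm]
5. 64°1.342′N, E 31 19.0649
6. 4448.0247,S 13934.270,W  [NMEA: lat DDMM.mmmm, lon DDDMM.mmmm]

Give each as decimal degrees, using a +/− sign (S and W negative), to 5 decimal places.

1. -47.33053, 84.25760
2. 64.23494, -108.63405
3. -73.25281, 4.06383
4. 89.76835, -97.86175
5. 64.02237, 31.31775
6. -44.80041, -139.57117

Point 1:
  Latitude: split at 2 digits → 47° and 19.8317′; 47 + 19.8317/60 = 47.330528
  S → negative
  Longitude: degrees = first 3 digits = 84, minutes = 15.4557; 84 + 15.4557/60 = 84.257595
  E ⇒ keep positive
Point 2:
  Latitude: 14.0963′ = 0.234938°; total 64.234938
  N ⇒ keep positive
  λ: 108 + 38.0431/60 = 108.634052
  W ⇒ negate
Point 3:
  Latitude: 73 + 15/60 + 10.13/3600 = 73.252814
  S ⇒ negate
  λ: 4° + 3/60 + 49.8/3600 = 4 + 0.050000 + 0.013833 = 4.063833
  E ⇒ keep positive
Point 4:
  φ: degrees = first 2 digits = 89, minutes = 46.10126; 89 + 46.10126/60 = 89.768354
  N ⇒ keep positive
  λ: split at 3 digits → 097° and 51.70489′; 97 + 51.70489/60 = 97.861748
  hemisphere W, so the sign is −
Point 5:
  Latitude: 64 + 1.342/60 = 64.022367
  N → positive
  λ: 19.0649′ = 0.317748°; total 31.317748
  E → positive
Point 6:
  Latitude: degrees = first 2 digits = 44, minutes = 48.0247; 44 + 48.0247/60 = 44.800412
  S → negative
  Longitude: split at 3 digits → 139° and 34.27′; 139 + 34.27/60 = 139.571167
  hemisphere W, so the sign is −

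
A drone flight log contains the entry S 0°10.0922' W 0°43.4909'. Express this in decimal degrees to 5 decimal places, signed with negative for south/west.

-0.16820, -0.72485

Latitude: 0 + 10.0922/60 = 0.168203
hemisphere S, so the sign is −
λ: 43.4909′ = 0.724848°; total 0.724848
W ⇒ negate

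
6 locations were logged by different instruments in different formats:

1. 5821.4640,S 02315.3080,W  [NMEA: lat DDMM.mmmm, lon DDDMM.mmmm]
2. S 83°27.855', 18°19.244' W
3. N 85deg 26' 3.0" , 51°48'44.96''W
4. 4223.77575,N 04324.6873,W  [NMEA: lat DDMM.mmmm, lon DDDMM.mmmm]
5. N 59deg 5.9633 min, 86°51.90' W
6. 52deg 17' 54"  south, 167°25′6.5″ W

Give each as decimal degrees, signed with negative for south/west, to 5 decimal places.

Point 1:
  Lat: degrees = first 2 digits = 58, minutes = 21.464; 58 + 21.464/60 = 58.357733
  S ⇒ negate
  Lon: split at 3 digits → 023° and 15.308′; 23 + 15.308/60 = 23.255133
  W ⇒ negate
Point 2:
  Latitude: 27.855′ = 0.464250°; total 83.464250
  hemisphere S, so the sign is −
  Longitude: 19.244′ = 0.320733°; total 18.320733
  W ⇒ negate
Point 3:
  Latitude: 26′ + 3″ = 26.05000′; 85 + 26.05000/60 = 85.434167
  N → positive
  λ: 51° + 48/60 + 44.96/3600 = 51 + 0.800000 + 0.012489 = 51.812489
  W → negative
Point 4:
  φ: degrees = first 2 digits = 42, minutes = 23.77575; 42 + 23.77575/60 = 42.396263
  N → positive
  λ: split at 3 digits → 043° and 24.6873′; 43 + 24.6873/60 = 43.411455
  W → negative
Point 5:
  φ: 59 + 5.9633/60 = 59.099388
  N ⇒ keep positive
  λ: 86 + 51.9/60 = 86.865000
  W ⇒ negate
Point 6:
  Lat: 17′ + 54″ = 17.90000′; 52 + 17.90000/60 = 52.298333
  S → negative
  Longitude: 25′ + 6.5″ = 25.10833′; 167 + 25.10833/60 = 167.418472
  hemisphere W, so the sign is −

1. -58.35773, -23.25513
2. -83.46425, -18.32073
3. 85.43417, -51.81249
4. 42.39626, -43.41146
5. 59.09939, -86.86500
6. -52.29833, -167.41847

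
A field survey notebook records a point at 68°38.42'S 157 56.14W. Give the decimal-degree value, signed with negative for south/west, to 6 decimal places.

-68.640333, -157.935667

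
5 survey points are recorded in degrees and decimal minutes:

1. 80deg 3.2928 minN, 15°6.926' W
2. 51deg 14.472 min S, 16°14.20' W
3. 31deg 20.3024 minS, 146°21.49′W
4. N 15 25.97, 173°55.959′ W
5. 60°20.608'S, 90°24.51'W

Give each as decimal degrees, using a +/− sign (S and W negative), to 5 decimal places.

Point 1:
  Lat: 80 + 3.2928/60 = 80.054880
  N ⇒ keep positive
  Lon: 6.926′ = 0.115433°; total 15.115433
  hemisphere W, so the sign is −
Point 2:
  Lat: 51 + 14.472/60 = 51.241200
  hemisphere S, so the sign is −
  Lon: 14.2′ = 0.236667°; total 16.236667
  W ⇒ negate
Point 3:
  Latitude: 31 + 20.3024/60 = 31.338373
  hemisphere S, so the sign is −
  Lon: 21.49′ = 0.358167°; total 146.358167
  W → negative
Point 4:
  Latitude: 25.97′ = 0.432833°; total 15.432833
  N ⇒ keep positive
  Longitude: 173 + 55.959/60 = 173.932650
  hemisphere W, so the sign is −
Point 5:
  Latitude: 60 + 20.608/60 = 60.343467
  S → negative
  Longitude: 90 + 24.51/60 = 90.408500
  W ⇒ negate

1. 80.05488, -15.11543
2. -51.24120, -16.23667
3. -31.33837, -146.35817
4. 15.43283, -173.93265
5. -60.34347, -90.40850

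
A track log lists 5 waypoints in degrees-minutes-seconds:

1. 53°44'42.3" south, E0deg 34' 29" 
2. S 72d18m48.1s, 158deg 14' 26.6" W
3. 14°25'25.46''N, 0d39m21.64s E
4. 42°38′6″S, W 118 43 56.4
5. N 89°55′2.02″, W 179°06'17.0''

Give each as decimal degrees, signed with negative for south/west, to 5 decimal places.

1. -53.74508, 0.57472
2. -72.31336, -158.24072
3. 14.42374, 0.65601
4. -42.63500, -118.73233
5. 89.91723, -179.10472

Point 1:
  Latitude: 44′ + 42.3″ = 44.70500′; 53 + 44.70500/60 = 53.745083
  S → negative
  λ: 0° + 34/60 + 29/3600 = 0 + 0.566667 + 0.008056 = 0.574722
  E → positive
Point 2:
  φ: 18′ + 48.1″ = 18.80167′; 72 + 18.80167/60 = 72.313361
  S ⇒ negate
  λ: 14′ + 26.6″ = 14.44333′; 158 + 14.44333/60 = 158.240722
  W ⇒ negate
Point 3:
  φ: 25′ + 25.46″ = 25.42433′; 14 + 25.42433/60 = 14.423739
  N → positive
  Lon: 39′ + 21.64″ = 39.36067′; 0 + 39.36067/60 = 0.656011
  E ⇒ keep positive
Point 4:
  Lat: 42° + 38/60 + 6/3600 = 42 + 0.633333 + 0.001667 = 42.635000
  S → negative
  λ: 43′ + 56.4″ = 43.94000′; 118 + 43.94000/60 = 118.732333
  W ⇒ negate
Point 5:
  φ: 89° + 55/60 + 2.02/3600 = 89 + 0.916667 + 0.000561 = 89.917228
  N → positive
  Lon: 6′ + 17″ = 6.28333′; 179 + 6.28333/60 = 179.104722
  W → negative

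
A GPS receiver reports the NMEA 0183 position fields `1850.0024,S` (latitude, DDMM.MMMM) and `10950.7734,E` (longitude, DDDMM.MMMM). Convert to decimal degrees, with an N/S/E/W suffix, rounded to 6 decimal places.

18.833373° S, 109.846223° E

φ: degrees = first 2 digits = 18, minutes = 50.0024; 18 + 50.0024/60 = 18.8333733
λ: split at 3 digits → 109° and 50.7734′; 109 + 50.7734/60 = 109.8462233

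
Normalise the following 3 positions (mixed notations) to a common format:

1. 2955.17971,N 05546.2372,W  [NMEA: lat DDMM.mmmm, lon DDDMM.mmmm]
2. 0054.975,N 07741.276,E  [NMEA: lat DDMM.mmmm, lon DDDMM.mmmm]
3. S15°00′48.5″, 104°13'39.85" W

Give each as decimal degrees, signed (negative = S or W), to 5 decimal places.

1. 29.91966, -55.77062
2. 0.91625, 77.68793
3. -15.01347, -104.22774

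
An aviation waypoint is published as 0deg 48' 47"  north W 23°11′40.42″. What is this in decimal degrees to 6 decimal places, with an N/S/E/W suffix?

Lat: 0 + 48/60 + 47/3600 = 0.8130556
Longitude: 23 + 11/60 + 40.42/3600 = 23.1945611

0.813056° N, 23.194561° W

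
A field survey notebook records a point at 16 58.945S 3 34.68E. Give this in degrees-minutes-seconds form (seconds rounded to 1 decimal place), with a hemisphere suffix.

φ: 58.94500′ → 58′ and 0.94500 × 60 = 56.700″
Longitude: 34.68000′ → 34′ and 0.68000 × 60 = 40.800″

16°58′56.7″ S, 3°34′40.8″ E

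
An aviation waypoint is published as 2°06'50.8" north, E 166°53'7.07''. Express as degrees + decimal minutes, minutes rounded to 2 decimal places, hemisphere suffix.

Lat: seconds/60 = 0.84667; minutes = 6 + 0.84667 = 6.8467
Longitude: 53 + 7.07/60 = 53.1178′

2° 6.85′ N, 166° 53.12′ E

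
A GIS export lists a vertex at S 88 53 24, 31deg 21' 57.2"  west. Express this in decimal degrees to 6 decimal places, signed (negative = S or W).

-88.890000, -31.365889

Lat: 88° + 53/60 + 24/3600 = 88 + 0.883333 + 0.006667 = 88.8900000
S → negative
Longitude: 31° + 21/60 + 57.2/3600 = 31 + 0.350000 + 0.015889 = 31.3658889
W ⇒ negate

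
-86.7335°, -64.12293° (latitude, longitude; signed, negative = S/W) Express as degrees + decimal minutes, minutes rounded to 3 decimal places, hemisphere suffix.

86° 44.010′ S, 64° 7.376′ W

Latitude is negative → S; |value| = 86.733500
Lat: fractional part 0.733500 → 44.01000 minutes
Longitude is negative → W; |value| = 64.122930
Lon: fractional part 0.122930 → 7.37580 minutes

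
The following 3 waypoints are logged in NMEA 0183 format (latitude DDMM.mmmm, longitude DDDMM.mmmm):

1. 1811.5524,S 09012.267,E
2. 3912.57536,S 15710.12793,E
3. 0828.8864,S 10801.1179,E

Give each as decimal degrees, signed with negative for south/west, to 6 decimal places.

Point 1:
  Latitude: split at 2 digits → 18° and 11.5524′; 18 + 11.5524/60 = 18.1925400
  S → negative
  Lon: split at 3 digits → 090° and 12.267′; 90 + 12.267/60 = 90.2044500
  E ⇒ keep positive
Point 2:
  Lat: degrees = first 2 digits = 39, minutes = 12.57536; 39 + 12.57536/60 = 39.2095893
  S ⇒ negate
  Longitude: split at 3 digits → 157° and 10.12793′; 157 + 10.12793/60 = 157.1687988
  E → positive
Point 3:
  φ: degrees = first 2 digits = 8, minutes = 28.8864; 8 + 28.8864/60 = 8.4814400
  S → negative
  Lon: degrees = first 3 digits = 108, minutes = 1.1179; 108 + 1.1179/60 = 108.0186317
  E ⇒ keep positive

1. -18.192540, 90.204450
2. -39.209589, 157.168799
3. -8.481440, 108.018632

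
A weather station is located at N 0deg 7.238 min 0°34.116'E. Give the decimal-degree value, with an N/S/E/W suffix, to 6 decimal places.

Latitude: 0 + 7.238/60 = 0.1206333
Longitude: 34.116′ = 0.568600°; total 0.5686000

0.120633° N, 0.568600° E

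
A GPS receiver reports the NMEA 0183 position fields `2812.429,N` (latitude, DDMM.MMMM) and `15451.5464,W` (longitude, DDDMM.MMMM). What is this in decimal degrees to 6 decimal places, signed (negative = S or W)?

Latitude: degrees = first 2 digits = 28, minutes = 12.429; 28 + 12.429/60 = 28.2071500
N ⇒ keep positive
Longitude: degrees = first 3 digits = 154, minutes = 51.5464; 154 + 51.5464/60 = 154.8591067
W → negative

28.207150, -154.859107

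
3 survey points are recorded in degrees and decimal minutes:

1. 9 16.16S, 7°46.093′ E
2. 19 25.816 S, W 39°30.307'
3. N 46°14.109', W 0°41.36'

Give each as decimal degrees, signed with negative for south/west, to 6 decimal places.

1. -9.269333, 7.768217
2. -19.430267, -39.505117
3. 46.235150, -0.689333

Point 1:
  Latitude: 16.16′ = 0.269333°; total 9.2693333
  S → negative
  Lon: 7 + 46.093/60 = 7.7682167
  E → positive
Point 2:
  Lat: 19 + 25.816/60 = 19.4302667
  hemisphere S, so the sign is −
  Lon: 30.307′ = 0.505117°; total 39.5051167
  W ⇒ negate
Point 3:
  Latitude: 46 + 14.109/60 = 46.2351500
  N ⇒ keep positive
  λ: 0 + 41.36/60 = 0.6893333
  W → negative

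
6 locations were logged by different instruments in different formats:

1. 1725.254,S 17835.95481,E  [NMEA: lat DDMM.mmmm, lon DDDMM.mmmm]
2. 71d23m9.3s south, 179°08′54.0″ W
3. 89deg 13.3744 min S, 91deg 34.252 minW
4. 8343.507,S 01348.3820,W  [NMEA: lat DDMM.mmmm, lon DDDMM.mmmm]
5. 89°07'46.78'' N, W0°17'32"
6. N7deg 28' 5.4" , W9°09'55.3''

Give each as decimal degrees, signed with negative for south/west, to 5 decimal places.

Point 1:
  Latitude: degrees = first 2 digits = 17, minutes = 25.254; 17 + 25.254/60 = 17.420900
  S ⇒ negate
  λ: split at 3 digits → 178° and 35.95481′; 178 + 35.95481/60 = 178.599247
  E → positive
Point 2:
  Latitude: 71 + 23/60 + 9.3/3600 = 71.385917
  S ⇒ negate
  Lon: 179 + 8/60 + 54/3600 = 179.148333
  hemisphere W, so the sign is −
Point 3:
  Lat: 13.3744′ = 0.222907°; total 89.222907
  hemisphere S, so the sign is −
  λ: 34.252′ = 0.570867°; total 91.570867
  W → negative
Point 4:
  Latitude: split at 2 digits → 83° and 43.507′; 83 + 43.507/60 = 83.725117
  S ⇒ negate
  λ: degrees = first 3 digits = 13, minutes = 48.382; 13 + 48.382/60 = 13.806367
  W → negative
Point 5:
  φ: 89° + 7/60 + 46.78/3600 = 89 + 0.116667 + 0.012994 = 89.129661
  N → positive
  Longitude: 0° + 17/60 + 32/3600 = 0 + 0.283333 + 0.008889 = 0.292222
  W ⇒ negate
Point 6:
  Lat: 7 + 28/60 + 5.4/3600 = 7.468167
  N ⇒ keep positive
  λ: 9′ + 55.3″ = 9.92167′; 9 + 9.92167/60 = 9.165361
  W → negative

1. -17.42090, 178.59925
2. -71.38592, -179.14833
3. -89.22291, -91.57087
4. -83.72512, -13.80637
5. 89.12966, -0.29222
6. 7.46817, -9.16536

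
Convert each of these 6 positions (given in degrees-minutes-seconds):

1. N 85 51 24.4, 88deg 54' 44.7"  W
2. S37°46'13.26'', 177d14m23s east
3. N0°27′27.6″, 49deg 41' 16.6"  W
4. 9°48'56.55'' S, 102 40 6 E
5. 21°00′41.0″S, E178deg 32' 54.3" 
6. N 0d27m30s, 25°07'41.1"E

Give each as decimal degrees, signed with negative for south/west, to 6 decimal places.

Point 1:
  Lat: 51′ + 24.4″ = 51.40667′; 85 + 51.40667/60 = 85.8567778
  N ⇒ keep positive
  Longitude: 88° + 54/60 + 44.7/3600 = 88 + 0.900000 + 0.012417 = 88.9124167
  W ⇒ negate
Point 2:
  Latitude: 37° + 46/60 + 13.26/3600 = 37 + 0.766667 + 0.003683 = 37.7703500
  hemisphere S, so the sign is −
  λ: 14′ + 23″ = 14.38333′; 177 + 14.38333/60 = 177.2397222
  E → positive
Point 3:
  Latitude: 0 + 27/60 + 27.6/3600 = 0.4576667
  N ⇒ keep positive
  λ: 49° + 41/60 + 16.6/3600 = 49 + 0.683333 + 0.004611 = 49.6879444
  W ⇒ negate
Point 4:
  Lat: 48′ + 56.55″ = 48.94250′; 9 + 48.94250/60 = 9.8157083
  S ⇒ negate
  Longitude: 102 + 40/60 + 6/3600 = 102.6683333
  E → positive
Point 5:
  Lat: 21 + 0/60 + 41/3600 = 21.0113889
  S ⇒ negate
  Longitude: 178 + 32/60 + 54.3/3600 = 178.5484167
  E → positive
Point 6:
  Lat: 27′ + 30″ = 27.50000′; 0 + 27.50000/60 = 0.4583333
  N ⇒ keep positive
  λ: 25° + 7/60 + 41.1/3600 = 25 + 0.116667 + 0.011417 = 25.1280833
  E → positive

1. 85.856778, -88.912417
2. -37.770350, 177.239722
3. 0.457667, -49.687944
4. -9.815708, 102.668333
5. -21.011389, 178.548417
6. 0.458333, 25.128083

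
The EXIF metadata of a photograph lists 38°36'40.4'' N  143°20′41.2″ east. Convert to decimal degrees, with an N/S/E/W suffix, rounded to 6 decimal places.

Latitude: 38° + 36/60 + 40.4/3600 = 38 + 0.600000 + 0.011222 = 38.6112222
Longitude: 20′ + 41.2″ = 20.68667′; 143 + 20.68667/60 = 143.3447778

38.611222° N, 143.344778° E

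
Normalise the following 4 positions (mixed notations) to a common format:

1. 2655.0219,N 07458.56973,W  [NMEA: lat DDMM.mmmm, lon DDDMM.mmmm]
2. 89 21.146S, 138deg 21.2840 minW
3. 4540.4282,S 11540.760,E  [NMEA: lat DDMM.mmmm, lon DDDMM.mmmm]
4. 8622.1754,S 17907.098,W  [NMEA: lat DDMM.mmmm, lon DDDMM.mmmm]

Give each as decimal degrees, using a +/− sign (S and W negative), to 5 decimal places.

Point 1:
  Lat: split at 2 digits → 26° and 55.0219′; 26 + 55.0219/60 = 26.917032
  N ⇒ keep positive
  Lon: split at 3 digits → 074° and 58.56973′; 74 + 58.56973/60 = 74.976162
  W ⇒ negate
Point 2:
  φ: 21.146′ = 0.352433°; total 89.352433
  hemisphere S, so the sign is −
  Longitude: 21.284′ = 0.354733°; total 138.354733
  hemisphere W, so the sign is −
Point 3:
  Latitude: degrees = first 2 digits = 45, minutes = 40.4282; 45 + 40.4282/60 = 45.673803
  S ⇒ negate
  Longitude: degrees = first 3 digits = 115, minutes = 40.76; 115 + 40.76/60 = 115.679333
  E ⇒ keep positive
Point 4:
  φ: split at 2 digits → 86° and 22.1754′; 86 + 22.1754/60 = 86.369590
  hemisphere S, so the sign is −
  λ: degrees = first 3 digits = 179, minutes = 7.098; 179 + 7.098/60 = 179.118300
  W ⇒ negate

1. 26.91703, -74.97616
2. -89.35243, -138.35473
3. -45.67380, 115.67933
4. -86.36959, -179.11830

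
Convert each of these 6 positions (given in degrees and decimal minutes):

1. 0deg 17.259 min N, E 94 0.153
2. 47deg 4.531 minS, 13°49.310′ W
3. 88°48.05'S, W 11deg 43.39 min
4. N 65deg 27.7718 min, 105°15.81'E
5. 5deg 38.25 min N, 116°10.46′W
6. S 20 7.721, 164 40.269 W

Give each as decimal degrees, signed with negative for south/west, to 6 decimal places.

1. 0.287650, 94.002550
2. -47.075517, -13.821833
3. -88.800833, -11.723167
4. 65.462863, 105.263500
5. 5.637500, -116.174333
6. -20.128683, -164.671150

Point 1:
  Latitude: 17.259′ = 0.287650°; total 0.2876500
  N → positive
  λ: 94 + 0.153/60 = 94.0025500
  E ⇒ keep positive
Point 2:
  φ: 47 + 4.531/60 = 47.0755167
  hemisphere S, so the sign is −
  Lon: 49.31′ = 0.821833°; total 13.8218333
  W → negative
Point 3:
  Lat: 88 + 48.05/60 = 88.8008333
  S → negative
  Longitude: 43.39′ = 0.723167°; total 11.7231667
  hemisphere W, so the sign is −
Point 4:
  Latitude: 27.7718′ = 0.462863°; total 65.4628633
  N → positive
  Lon: 105 + 15.81/60 = 105.2635000
  E → positive
Point 5:
  Lat: 5 + 38.25/60 = 5.6375000
  N ⇒ keep positive
  λ: 10.46′ = 0.174333°; total 116.1743333
  W → negative
Point 6:
  Latitude: 7.721′ = 0.128683°; total 20.1286833
  hemisphere S, so the sign is −
  Lon: 40.269′ = 0.671150°; total 164.6711500
  W → negative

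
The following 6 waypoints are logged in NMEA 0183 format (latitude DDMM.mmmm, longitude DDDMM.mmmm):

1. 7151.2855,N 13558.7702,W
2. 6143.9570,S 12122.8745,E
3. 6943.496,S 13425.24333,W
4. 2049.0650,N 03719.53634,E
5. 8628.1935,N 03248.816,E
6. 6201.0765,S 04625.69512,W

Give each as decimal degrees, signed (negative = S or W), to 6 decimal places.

1. 71.854758, -135.979503
2. -61.732617, 121.381242
3. -69.724933, -134.420722
4. 20.817750, 37.325606
5. 86.469892, 32.813600
6. -62.017942, -46.428252

Point 1:
  Latitude: split at 2 digits → 71° and 51.2855′; 71 + 51.2855/60 = 71.8547583
  N ⇒ keep positive
  Longitude: degrees = first 3 digits = 135, minutes = 58.7702; 135 + 58.7702/60 = 135.9795033
  W → negative
Point 2:
  Lat: split at 2 digits → 61° and 43.957′; 61 + 43.957/60 = 61.7326167
  S ⇒ negate
  λ: split at 3 digits → 121° and 22.8745′; 121 + 22.8745/60 = 121.3812417
  E ⇒ keep positive
Point 3:
  Lat: split at 2 digits → 69° and 43.496′; 69 + 43.496/60 = 69.7249333
  S ⇒ negate
  λ: split at 3 digits → 134° and 25.24333′; 134 + 25.24333/60 = 134.4207222
  W ⇒ negate
Point 4:
  Latitude: split at 2 digits → 20° and 49.065′; 20 + 49.065/60 = 20.8177500
  N → positive
  Longitude: split at 3 digits → 037° and 19.53634′; 37 + 19.53634/60 = 37.3256057
  E ⇒ keep positive
Point 5:
  Lat: degrees = first 2 digits = 86, minutes = 28.1935; 86 + 28.1935/60 = 86.4698917
  N ⇒ keep positive
  Lon: degrees = first 3 digits = 32, minutes = 48.816; 32 + 48.816/60 = 32.8136000
  E ⇒ keep positive
Point 6:
  Lat: split at 2 digits → 62° and 1.0765′; 62 + 1.0765/60 = 62.0179417
  S → negative
  Lon: degrees = first 3 digits = 46, minutes = 25.69512; 46 + 25.69512/60 = 46.4282520
  hemisphere W, so the sign is −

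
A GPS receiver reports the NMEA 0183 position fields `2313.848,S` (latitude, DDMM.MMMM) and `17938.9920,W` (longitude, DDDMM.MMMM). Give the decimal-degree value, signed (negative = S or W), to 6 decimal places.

Latitude: split at 2 digits → 23° and 13.848′; 23 + 13.848/60 = 23.2308000
S ⇒ negate
Lon: degrees = first 3 digits = 179, minutes = 38.992; 179 + 38.992/60 = 179.6498667
W → negative

-23.230800, -179.649867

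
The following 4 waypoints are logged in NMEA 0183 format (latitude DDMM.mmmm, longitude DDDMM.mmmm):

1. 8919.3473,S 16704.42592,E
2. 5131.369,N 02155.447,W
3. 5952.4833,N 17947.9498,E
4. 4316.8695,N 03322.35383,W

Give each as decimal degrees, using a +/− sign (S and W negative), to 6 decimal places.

1. -89.322455, 167.073765
2. 51.522817, -21.924117
3. 59.874722, 179.799163
4. 43.281158, -33.372564

Point 1:
  Latitude: degrees = first 2 digits = 89, minutes = 19.3473; 89 + 19.3473/60 = 89.3224550
  hemisphere S, so the sign is −
  Longitude: split at 3 digits → 167° and 4.42592′; 167 + 4.42592/60 = 167.0737653
  E ⇒ keep positive
Point 2:
  Latitude: degrees = first 2 digits = 51, minutes = 31.369; 51 + 31.369/60 = 51.5228167
  N ⇒ keep positive
  Longitude: degrees = first 3 digits = 21, minutes = 55.447; 21 + 55.447/60 = 21.9241167
  W → negative
Point 3:
  φ: degrees = first 2 digits = 59, minutes = 52.4833; 59 + 52.4833/60 = 59.8747217
  N → positive
  λ: split at 3 digits → 179° and 47.9498′; 179 + 47.9498/60 = 179.7991633
  E ⇒ keep positive
Point 4:
  Latitude: degrees = first 2 digits = 43, minutes = 16.8695; 43 + 16.8695/60 = 43.2811583
  N → positive
  Lon: split at 3 digits → 033° and 22.35383′; 33 + 22.35383/60 = 33.3725638
  W ⇒ negate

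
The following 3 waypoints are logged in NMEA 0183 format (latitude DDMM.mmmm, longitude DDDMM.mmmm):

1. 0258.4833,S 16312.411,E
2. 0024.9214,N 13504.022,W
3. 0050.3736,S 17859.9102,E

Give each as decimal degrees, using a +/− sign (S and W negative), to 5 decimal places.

Point 1:
  Lat: degrees = first 2 digits = 2, minutes = 58.4833; 2 + 58.4833/60 = 2.974722
  S → negative
  λ: degrees = first 3 digits = 163, minutes = 12.411; 163 + 12.411/60 = 163.206850
  E → positive
Point 2:
  φ: degrees = first 2 digits = 0, minutes = 24.9214; 0 + 24.9214/60 = 0.415357
  N ⇒ keep positive
  Lon: split at 3 digits → 135° and 4.022′; 135 + 4.022/60 = 135.067033
  W ⇒ negate
Point 3:
  Lat: degrees = first 2 digits = 0, minutes = 50.3736; 0 + 50.3736/60 = 0.839560
  S ⇒ negate
  λ: degrees = first 3 digits = 178, minutes = 59.9102; 178 + 59.9102/60 = 178.998503
  E ⇒ keep positive

1. -2.97472, 163.20685
2. 0.41536, -135.06703
3. -0.83956, 178.99850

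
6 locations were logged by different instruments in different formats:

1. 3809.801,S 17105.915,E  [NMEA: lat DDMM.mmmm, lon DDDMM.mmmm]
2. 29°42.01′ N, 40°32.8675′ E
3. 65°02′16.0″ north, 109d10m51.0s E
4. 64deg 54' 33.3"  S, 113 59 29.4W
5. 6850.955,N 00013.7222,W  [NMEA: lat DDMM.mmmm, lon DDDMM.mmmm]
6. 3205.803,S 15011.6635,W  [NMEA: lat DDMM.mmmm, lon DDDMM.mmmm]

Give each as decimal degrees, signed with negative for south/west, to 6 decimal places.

1. -38.163350, 171.098583
2. 29.700167, 40.547792
3. 65.037778, 109.180833
4. -64.909250, -113.991500
5. 68.849250, -0.228703
6. -32.096717, -150.194392

Point 1:
  Lat: split at 2 digits → 38° and 9.801′; 38 + 9.801/60 = 38.1633500
  S → negative
  λ: split at 3 digits → 171° and 5.915′; 171 + 5.915/60 = 171.0985833
  E → positive
Point 2:
  Lat: 42.01′ = 0.700167°; total 29.7001667
  N ⇒ keep positive
  Longitude: 40 + 32.8675/60 = 40.5477917
  E ⇒ keep positive
Point 3:
  Lat: 2′ + 16″ = 2.26667′; 65 + 2.26667/60 = 65.0377778
  N ⇒ keep positive
  Longitude: 109° + 10/60 + 51/3600 = 109 + 0.166667 + 0.014167 = 109.1808333
  E ⇒ keep positive
Point 4:
  Latitude: 64° + 54/60 + 33.3/3600 = 64 + 0.900000 + 0.009250 = 64.9092500
  S → negative
  λ: 59′ + 29.4″ = 59.49000′; 113 + 59.49000/60 = 113.9915000
  W ⇒ negate
Point 5:
  Lat: degrees = first 2 digits = 68, minutes = 50.955; 68 + 50.955/60 = 68.8492500
  N → positive
  λ: degrees = first 3 digits = 0, minutes = 13.7222; 0 + 13.7222/60 = 0.2287033
  W ⇒ negate
Point 6:
  Latitude: split at 2 digits → 32° and 5.803′; 32 + 5.803/60 = 32.0967167
  S → negative
  Lon: degrees = first 3 digits = 150, minutes = 11.6635; 150 + 11.6635/60 = 150.1943917
  hemisphere W, so the sign is −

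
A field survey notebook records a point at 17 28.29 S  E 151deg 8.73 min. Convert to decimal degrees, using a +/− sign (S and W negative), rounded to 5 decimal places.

Lat: 17 + 28.29/60 = 17.471500
S ⇒ negate
Longitude: 151 + 8.73/60 = 151.145500
E ⇒ keep positive

-17.47150, 151.14550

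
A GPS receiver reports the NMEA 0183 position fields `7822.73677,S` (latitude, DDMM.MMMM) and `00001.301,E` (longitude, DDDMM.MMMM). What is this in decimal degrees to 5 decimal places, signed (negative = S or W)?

-78.37895, 0.02168

Lat: split at 2 digits → 78° and 22.73677′; 78 + 22.73677/60 = 78.378946
S ⇒ negate
Lon: degrees = first 3 digits = 0, minutes = 1.301; 0 + 1.301/60 = 0.021683
E ⇒ keep positive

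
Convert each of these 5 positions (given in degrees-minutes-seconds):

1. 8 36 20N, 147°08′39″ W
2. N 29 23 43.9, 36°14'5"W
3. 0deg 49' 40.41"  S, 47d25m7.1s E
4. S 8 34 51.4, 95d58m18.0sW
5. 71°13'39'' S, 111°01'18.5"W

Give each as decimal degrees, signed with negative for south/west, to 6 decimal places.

Point 1:
  Lat: 36′ + 20″ = 36.33333′; 8 + 36.33333/60 = 8.6055556
  N → positive
  Longitude: 147 + 8/60 + 39/3600 = 147.1441667
  hemisphere W, so the sign is −
Point 2:
  Lat: 29 + 23/60 + 43.9/3600 = 29.3955278
  N → positive
  Longitude: 36° + 14/60 + 5/3600 = 36 + 0.233333 + 0.001389 = 36.2347222
  W → negative
Point 3:
  Latitude: 49′ + 40.41″ = 49.67350′; 0 + 49.67350/60 = 0.8278917
  S ⇒ negate
  Longitude: 47° + 25/60 + 7.1/3600 = 47 + 0.416667 + 0.001972 = 47.4186389
  E → positive
Point 4:
  Lat: 8° + 34/60 + 51.4/3600 = 8 + 0.566667 + 0.014278 = 8.5809444
  S → negative
  λ: 58′ + 18″ = 58.30000′; 95 + 58.30000/60 = 95.9716667
  W → negative
Point 5:
  φ: 13′ + 39″ = 13.65000′; 71 + 13.65000/60 = 71.2275000
  S ⇒ negate
  λ: 111° + 1/60 + 18.5/3600 = 111 + 0.016667 + 0.005139 = 111.0218056
  W → negative

1. 8.605556, -147.144167
2. 29.395528, -36.234722
3. -0.827892, 47.418639
4. -8.580944, -95.971667
5. -71.227500, -111.021806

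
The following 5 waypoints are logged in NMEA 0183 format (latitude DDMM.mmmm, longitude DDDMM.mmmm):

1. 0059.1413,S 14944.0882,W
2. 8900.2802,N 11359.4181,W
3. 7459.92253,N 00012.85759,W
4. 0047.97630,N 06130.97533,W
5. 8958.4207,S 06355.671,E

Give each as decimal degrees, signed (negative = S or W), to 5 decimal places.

1. -0.98569, -149.73480
2. 89.00467, -113.99030
3. 74.99871, -0.21429
4. 0.79961, -61.51626
5. -89.97368, 63.92785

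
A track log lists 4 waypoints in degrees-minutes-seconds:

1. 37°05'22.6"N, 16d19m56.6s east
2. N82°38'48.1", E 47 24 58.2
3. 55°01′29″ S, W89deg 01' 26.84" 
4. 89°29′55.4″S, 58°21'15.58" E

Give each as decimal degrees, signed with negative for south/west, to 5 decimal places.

Point 1:
  Latitude: 37° + 5/60 + 22.6/3600 = 37 + 0.083333 + 0.006278 = 37.089611
  N → positive
  Longitude: 16 + 19/60 + 56.6/3600 = 16.332389
  E ⇒ keep positive
Point 2:
  Lat: 38′ + 48.1″ = 38.80167′; 82 + 38.80167/60 = 82.646694
  N → positive
  Lon: 47° + 24/60 + 58.2/3600 = 47 + 0.400000 + 0.016167 = 47.416167
  E → positive
Point 3:
  Latitude: 55° + 1/60 + 29/3600 = 55 + 0.016667 + 0.008056 = 55.024722
  S ⇒ negate
  λ: 1′ + 26.84″ = 1.44733′; 89 + 1.44733/60 = 89.024122
  hemisphere W, so the sign is −
Point 4:
  φ: 89° + 29/60 + 55.4/3600 = 89 + 0.483333 + 0.015389 = 89.498722
  S ⇒ negate
  Longitude: 21′ + 15.58″ = 21.25967′; 58 + 21.25967/60 = 58.354328
  E → positive

1. 37.08961, 16.33239
2. 82.64669, 47.41617
3. -55.02472, -89.02412
4. -89.49872, 58.35433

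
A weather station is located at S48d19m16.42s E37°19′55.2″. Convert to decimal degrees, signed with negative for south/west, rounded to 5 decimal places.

φ: 48° + 19/60 + 16.42/3600 = 48 + 0.316667 + 0.004561 = 48.321228
hemisphere S, so the sign is −
Longitude: 19′ + 55.2″ = 19.92000′; 37 + 19.92000/60 = 37.332000
E ⇒ keep positive

-48.32123, 37.33200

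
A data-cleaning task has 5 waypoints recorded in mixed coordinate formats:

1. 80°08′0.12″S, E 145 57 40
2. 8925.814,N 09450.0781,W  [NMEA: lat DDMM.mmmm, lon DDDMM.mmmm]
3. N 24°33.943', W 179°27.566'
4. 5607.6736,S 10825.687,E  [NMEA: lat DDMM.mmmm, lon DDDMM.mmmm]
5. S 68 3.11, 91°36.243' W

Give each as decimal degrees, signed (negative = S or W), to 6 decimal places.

Point 1:
  Latitude: 80° + 8/60 + 0.12/3600 = 80 + 0.133333 + 0.000033 = 80.1333667
  S → negative
  Lon: 145° + 57/60 + 40/3600 = 145 + 0.950000 + 0.011111 = 145.9611111
  E → positive
Point 2:
  Latitude: degrees = first 2 digits = 89, minutes = 25.814; 89 + 25.814/60 = 89.4302333
  N ⇒ keep positive
  Lon: split at 3 digits → 094° and 50.0781′; 94 + 50.0781/60 = 94.8346350
  W → negative
Point 3:
  Latitude: 24 + 33.943/60 = 24.5657167
  N ⇒ keep positive
  Lon: 179 + 27.566/60 = 179.4594333
  W → negative
Point 4:
  Lat: split at 2 digits → 56° and 7.6736′; 56 + 7.6736/60 = 56.1278933
  hemisphere S, so the sign is −
  Lon: split at 3 digits → 108° and 25.687′; 108 + 25.687/60 = 108.4281167
  E → positive
Point 5:
  Lat: 68 + 3.11/60 = 68.0518333
  S → negative
  Lon: 91 + 36.243/60 = 91.6040500
  W → negative

1. -80.133367, 145.961111
2. 89.430233, -94.834635
3. 24.565717, -179.459433
4. -56.127893, 108.428117
5. -68.051833, -91.604050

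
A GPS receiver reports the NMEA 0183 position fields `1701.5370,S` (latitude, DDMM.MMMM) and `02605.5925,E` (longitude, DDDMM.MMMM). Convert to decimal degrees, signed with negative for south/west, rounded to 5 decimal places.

Latitude: degrees = first 2 digits = 17, minutes = 1.537; 17 + 1.537/60 = 17.025617
S → negative
Lon: degrees = first 3 digits = 26, minutes = 5.5925; 26 + 5.5925/60 = 26.093208
E → positive

-17.02562, 26.09321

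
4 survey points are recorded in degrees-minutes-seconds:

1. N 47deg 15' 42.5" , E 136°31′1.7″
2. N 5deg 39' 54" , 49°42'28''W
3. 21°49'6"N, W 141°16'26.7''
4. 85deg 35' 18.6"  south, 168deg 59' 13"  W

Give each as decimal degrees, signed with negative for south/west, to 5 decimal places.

1. 47.26181, 136.51714
2. 5.66500, -49.70778
3. 21.81833, -141.27408
4. -85.58850, -168.98694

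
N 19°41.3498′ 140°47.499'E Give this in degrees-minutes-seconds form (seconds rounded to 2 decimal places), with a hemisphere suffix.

φ: 41.34980′ → 41′ and 0.34980 × 60 = 20.9880″
λ: 47.49900′ → 47′ and 0.49900 × 60 = 29.9400″

19°41′20.99″ N, 140°47′29.94″ E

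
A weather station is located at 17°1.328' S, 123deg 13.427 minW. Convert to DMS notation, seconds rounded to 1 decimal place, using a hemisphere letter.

Lat: fractional minutes 0.32800 × 60 = 19.680″
Longitude: 13.42700′ → 13′ and 0.42700 × 60 = 25.620″

17°01′19.7″ S, 123°13′25.6″ W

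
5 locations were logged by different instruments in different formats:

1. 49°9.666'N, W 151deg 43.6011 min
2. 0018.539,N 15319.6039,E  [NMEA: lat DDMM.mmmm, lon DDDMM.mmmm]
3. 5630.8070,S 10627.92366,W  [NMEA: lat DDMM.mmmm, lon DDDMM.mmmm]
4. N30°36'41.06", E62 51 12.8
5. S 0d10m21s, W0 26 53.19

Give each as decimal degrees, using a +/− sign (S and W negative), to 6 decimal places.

Point 1:
  Latitude: 9.666′ = 0.161100°; total 49.1611000
  N ⇒ keep positive
  Lon: 43.6011′ = 0.726685°; total 151.7266850
  hemisphere W, so the sign is −
Point 2:
  Latitude: split at 2 digits → 00° and 18.539′; 0 + 18.539/60 = 0.3089833
  N → positive
  Longitude: degrees = first 3 digits = 153, minutes = 19.6039; 153 + 19.6039/60 = 153.3267317
  E ⇒ keep positive
Point 3:
  φ: degrees = first 2 digits = 56, minutes = 30.807; 56 + 30.807/60 = 56.5134500
  hemisphere S, so the sign is −
  Longitude: split at 3 digits → 106° and 27.92366′; 106 + 27.92366/60 = 106.4653943
  W ⇒ negate
Point 4:
  φ: 36′ + 41.06″ = 36.68433′; 30 + 36.68433/60 = 30.6114056
  N → positive
  Lon: 51′ + 12.8″ = 51.21333′; 62 + 51.21333/60 = 62.8535556
  E → positive
Point 5:
  φ: 0° + 10/60 + 21/3600 = 0 + 0.166667 + 0.005833 = 0.1725000
  hemisphere S, so the sign is −
  Lon: 0 + 26/60 + 53.19/3600 = 0.4481083
  W ⇒ negate

1. 49.161100, -151.726685
2. 0.308983, 153.326732
3. -56.513450, -106.465394
4. 30.611406, 62.853556
5. -0.172500, -0.448108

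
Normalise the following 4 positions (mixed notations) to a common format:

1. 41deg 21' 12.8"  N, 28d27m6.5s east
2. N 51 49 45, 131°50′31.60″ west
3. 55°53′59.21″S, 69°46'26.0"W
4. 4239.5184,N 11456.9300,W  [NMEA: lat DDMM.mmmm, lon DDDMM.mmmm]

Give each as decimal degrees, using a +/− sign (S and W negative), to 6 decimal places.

Point 1:
  Lat: 41 + 21/60 + 12.8/3600 = 41.3535556
  N ⇒ keep positive
  λ: 28 + 27/60 + 6.5/3600 = 28.4518056
  E → positive
Point 2:
  Lat: 49′ + 45″ = 49.75000′; 51 + 49.75000/60 = 51.8291667
  N ⇒ keep positive
  Lon: 50′ + 31.6″ = 50.52667′; 131 + 50.52667/60 = 131.8421111
  W → negative
Point 3:
  φ: 55° + 53/60 + 59.21/3600 = 55 + 0.883333 + 0.016447 = 55.8997806
  hemisphere S, so the sign is −
  λ: 46′ + 26″ = 46.43333′; 69 + 46.43333/60 = 69.7738889
  hemisphere W, so the sign is −
Point 4:
  φ: split at 2 digits → 42° and 39.5184′; 42 + 39.5184/60 = 42.6586400
  N ⇒ keep positive
  λ: split at 3 digits → 114° and 56.93′; 114 + 56.93/60 = 114.9488333
  W ⇒ negate

1. 41.353556, 28.451806
2. 51.829167, -131.842111
3. -55.899781, -69.773889
4. 42.658640, -114.948833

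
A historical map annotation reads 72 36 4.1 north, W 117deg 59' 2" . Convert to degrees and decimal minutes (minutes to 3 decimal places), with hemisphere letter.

Latitude: seconds/60 = 0.06833; minutes = 36 + 0.06833 = 36.06833
Lon: seconds/60 = 0.03333; minutes = 59 + 0.03333 = 59.03333

72° 36.068′ N, 117° 59.033′ W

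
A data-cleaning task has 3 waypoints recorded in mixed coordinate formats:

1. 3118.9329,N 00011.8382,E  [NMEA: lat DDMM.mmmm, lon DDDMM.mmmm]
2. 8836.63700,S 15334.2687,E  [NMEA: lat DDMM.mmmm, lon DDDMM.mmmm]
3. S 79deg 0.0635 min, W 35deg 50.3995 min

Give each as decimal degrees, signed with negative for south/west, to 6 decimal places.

Point 1:
  Latitude: degrees = first 2 digits = 31, minutes = 18.9329; 31 + 18.9329/60 = 31.3155483
  N ⇒ keep positive
  Lon: degrees = first 3 digits = 0, minutes = 11.8382; 0 + 11.8382/60 = 0.1973033
  E ⇒ keep positive
Point 2:
  φ: degrees = first 2 digits = 88, minutes = 36.637; 88 + 36.637/60 = 88.6106167
  hemisphere S, so the sign is −
  Lon: split at 3 digits → 153° and 34.2687′; 153 + 34.2687/60 = 153.5711450
  E → positive
Point 3:
  Lat: 79 + 0.0635/60 = 79.0010583
  hemisphere S, so the sign is −
  Longitude: 50.3995′ = 0.839992°; total 35.8399917
  hemisphere W, so the sign is −

1. 31.315548, 0.197303
2. -88.610617, 153.571145
3. -79.001058, -35.839992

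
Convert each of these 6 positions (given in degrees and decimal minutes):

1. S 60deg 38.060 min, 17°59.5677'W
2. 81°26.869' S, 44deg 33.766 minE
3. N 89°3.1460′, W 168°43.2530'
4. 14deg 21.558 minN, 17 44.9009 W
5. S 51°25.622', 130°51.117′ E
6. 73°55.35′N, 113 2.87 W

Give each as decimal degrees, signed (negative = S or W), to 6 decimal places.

Point 1:
  Latitude: 38.06′ = 0.634333°; total 60.6343333
  hemisphere S, so the sign is −
  Longitude: 17 + 59.5677/60 = 17.9927950
  hemisphere W, so the sign is −
Point 2:
  φ: 26.869′ = 0.447817°; total 81.4478167
  hemisphere S, so the sign is −
  Longitude: 44 + 33.766/60 = 44.5627667
  E ⇒ keep positive
Point 3:
  Latitude: 3.146′ = 0.052433°; total 89.0524333
  N → positive
  Longitude: 43.253′ = 0.720883°; total 168.7208833
  hemisphere W, so the sign is −
Point 4:
  Lat: 21.558′ = 0.359300°; total 14.3593000
  N → positive
  Lon: 44.9009′ = 0.748348°; total 17.7483483
  hemisphere W, so the sign is −
Point 5:
  Lat: 25.622′ = 0.427033°; total 51.4270333
  S ⇒ negate
  λ: 130 + 51.117/60 = 130.8519500
  E → positive
Point 6:
  Latitude: 55.35′ = 0.922500°; total 73.9225000
  N → positive
  Longitude: 113 + 2.87/60 = 113.0478333
  W → negative

1. -60.634333, -17.992795
2. -81.447817, 44.562767
3. 89.052433, -168.720883
4. 14.359300, -17.748348
5. -51.427033, 130.851950
6. 73.922500, -113.047833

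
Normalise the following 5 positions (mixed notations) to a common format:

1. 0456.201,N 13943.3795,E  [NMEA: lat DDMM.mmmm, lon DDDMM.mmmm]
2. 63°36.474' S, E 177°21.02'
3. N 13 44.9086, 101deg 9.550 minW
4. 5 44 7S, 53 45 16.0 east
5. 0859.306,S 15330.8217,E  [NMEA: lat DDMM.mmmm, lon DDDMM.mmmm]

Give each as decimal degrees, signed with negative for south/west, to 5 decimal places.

1. 4.93668, 139.72299
2. -63.60790, 177.35033
3. 13.74848, -101.15917
4. -5.73528, 53.75444
5. -8.98843, 153.51370

Point 1:
  Latitude: split at 2 digits → 04° and 56.201′; 4 + 56.201/60 = 4.936683
  N → positive
  λ: split at 3 digits → 139° and 43.3795′; 139 + 43.3795/60 = 139.722992
  E → positive
Point 2:
  Latitude: 63 + 36.474/60 = 63.607900
  S → negative
  Longitude: 177 + 21.02/60 = 177.350333
  E ⇒ keep positive
Point 3:
  φ: 44.9086′ = 0.748477°; total 13.748477
  N → positive
  Longitude: 101 + 9.55/60 = 101.159167
  hemisphere W, so the sign is −
Point 4:
  Lat: 5° + 44/60 + 7/3600 = 5 + 0.733333 + 0.001944 = 5.735278
  hemisphere S, so the sign is −
  Longitude: 45′ + 16″ = 45.26667′; 53 + 45.26667/60 = 53.754444
  E ⇒ keep positive
Point 5:
  φ: degrees = first 2 digits = 8, minutes = 59.306; 8 + 59.306/60 = 8.988433
  S ⇒ negate
  λ: split at 3 digits → 153° and 30.8217′; 153 + 30.8217/60 = 153.513695
  E ⇒ keep positive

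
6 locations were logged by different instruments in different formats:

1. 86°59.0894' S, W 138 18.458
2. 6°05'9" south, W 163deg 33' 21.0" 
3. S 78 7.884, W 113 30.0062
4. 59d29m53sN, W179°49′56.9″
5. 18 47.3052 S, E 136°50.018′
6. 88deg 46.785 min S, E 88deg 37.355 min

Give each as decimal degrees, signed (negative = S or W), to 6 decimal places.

1. -86.984823, -138.307633
2. -6.085833, -163.555833
3. -78.131400, -113.500103
4. 59.498056, -179.832472
5. -18.788420, 136.833633
6. -88.779750, 88.622583

Point 1:
  Latitude: 86 + 59.0894/60 = 86.9848233
  S ⇒ negate
  Lon: 18.458′ = 0.307633°; total 138.3076333
  W ⇒ negate
Point 2:
  φ: 5′ + 9″ = 5.15000′; 6 + 5.15000/60 = 6.0858333
  hemisphere S, so the sign is −
  Longitude: 163° + 33/60 + 21/3600 = 163 + 0.550000 + 0.005833 = 163.5558333
  W ⇒ negate
Point 3:
  Latitude: 7.884′ = 0.131400°; total 78.1314000
  hemisphere S, so the sign is −
  Longitude: 30.0062′ = 0.500103°; total 113.5001033
  hemisphere W, so the sign is −
Point 4:
  Latitude: 29′ + 53″ = 29.88333′; 59 + 29.88333/60 = 59.4980556
  N → positive
  Longitude: 179 + 49/60 + 56.9/3600 = 179.8324722
  W ⇒ negate
Point 5:
  φ: 18 + 47.3052/60 = 18.7884200
  S ⇒ negate
  Lon: 136 + 50.018/60 = 136.8336333
  E → positive
Point 6:
  φ: 46.785′ = 0.779750°; total 88.7797500
  hemisphere S, so the sign is −
  Longitude: 88 + 37.355/60 = 88.6225833
  E → positive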